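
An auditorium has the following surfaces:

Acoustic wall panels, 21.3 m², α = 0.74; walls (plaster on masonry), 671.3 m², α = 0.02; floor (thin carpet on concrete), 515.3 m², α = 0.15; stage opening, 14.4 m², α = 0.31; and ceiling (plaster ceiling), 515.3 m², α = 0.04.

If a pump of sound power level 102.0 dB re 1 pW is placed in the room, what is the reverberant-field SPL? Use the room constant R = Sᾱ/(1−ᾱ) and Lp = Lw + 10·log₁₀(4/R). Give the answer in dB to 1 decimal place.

86.5 dB

A = 131.559 sabins; S = 1737.6 m².
ᾱ = 131.559/1737.6 = 0.0757; R = Sᾱ/(1−ᾱ) = 131.559/(1−0.0757) = 142.334 m².
Lp = 102.0 + 10·log₁₀(4/142.334) = 102.0 + (-15.51) = 86.5 dB.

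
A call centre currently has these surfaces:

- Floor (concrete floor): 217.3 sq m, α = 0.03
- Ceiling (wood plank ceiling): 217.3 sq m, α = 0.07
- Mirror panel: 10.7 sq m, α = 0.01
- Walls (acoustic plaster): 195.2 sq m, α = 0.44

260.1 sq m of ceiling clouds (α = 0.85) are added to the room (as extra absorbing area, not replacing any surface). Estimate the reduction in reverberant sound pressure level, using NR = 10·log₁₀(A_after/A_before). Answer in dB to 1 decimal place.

4.8 dB

A_before = Σ Sᵢαᵢ = 217.3×0.03 + 217.3×0.07 + 10.7×0.01 + 195.2×0.44 = 107.725 sabins.
Treatment contributes 260.1·0.85 = 221.085 sabins.
New total A_after = 328.810 sabins.
NR = 10·log₁₀(328.810/107.725) = 4.8 dB.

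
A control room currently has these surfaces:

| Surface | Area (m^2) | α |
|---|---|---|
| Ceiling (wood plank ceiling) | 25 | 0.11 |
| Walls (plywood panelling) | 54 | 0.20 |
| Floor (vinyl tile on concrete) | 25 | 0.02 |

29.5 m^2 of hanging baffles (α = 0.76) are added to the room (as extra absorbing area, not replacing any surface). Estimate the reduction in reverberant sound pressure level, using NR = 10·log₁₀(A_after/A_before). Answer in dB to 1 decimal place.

Equivalent absorption area: A_before = 25×0.11 + 54×0.20 + 25×0.02 = 14.050 m^2.
Added absorption = 29.5 × 0.76 = 22.420 sabins.
New total A_after = 36.470 sabins.
NR = 10·log₁₀(36.470/14.050) = 4.1 dB.

4.1 dB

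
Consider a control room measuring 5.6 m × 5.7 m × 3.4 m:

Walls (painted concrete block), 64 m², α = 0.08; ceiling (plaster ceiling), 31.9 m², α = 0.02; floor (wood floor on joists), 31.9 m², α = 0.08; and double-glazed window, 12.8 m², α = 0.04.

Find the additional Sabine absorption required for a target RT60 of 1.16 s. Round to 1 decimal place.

Summing Sᵢαᵢ: 5.120 + 0.638 + 2.552 + 0.512 → A₁ = 8.822 sabins.
For T = 1.16 s, need A₂ = 0.161·V/T = 0.161·108.528/1.16 = 15.063 sabins.
Additional absorption ΔA = 15.063 − 8.822 = 6.2 sabins.

6.2 sabins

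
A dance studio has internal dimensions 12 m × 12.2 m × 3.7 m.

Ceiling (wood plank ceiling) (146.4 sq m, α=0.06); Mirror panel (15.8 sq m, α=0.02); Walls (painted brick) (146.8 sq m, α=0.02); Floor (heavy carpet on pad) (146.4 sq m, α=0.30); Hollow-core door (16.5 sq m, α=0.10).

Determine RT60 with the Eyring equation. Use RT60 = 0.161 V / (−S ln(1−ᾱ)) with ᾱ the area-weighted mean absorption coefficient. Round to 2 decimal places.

1.42 sec

Total surface area S = 146.4 + 15.8 + 146.8 + 146.4 + 16.5 = 471.9 sq m.
Σ(Sᵢαᵢ) = 146.4·0.06 + 15.8·0.02 + 146.8·0.02 + 146.4·0.30 + 16.5·0.10 = 57.606.
ᾱ = 57.606 / 471.9 = 0.1221.
Eyring denominator: −S ln(1−ᾱ) = 61.452.
V = 12 × 12.2 × 3.7 = 541.68 m³.
RT60 = 0.161 × 541.68 / 61.452 = 1.42 s.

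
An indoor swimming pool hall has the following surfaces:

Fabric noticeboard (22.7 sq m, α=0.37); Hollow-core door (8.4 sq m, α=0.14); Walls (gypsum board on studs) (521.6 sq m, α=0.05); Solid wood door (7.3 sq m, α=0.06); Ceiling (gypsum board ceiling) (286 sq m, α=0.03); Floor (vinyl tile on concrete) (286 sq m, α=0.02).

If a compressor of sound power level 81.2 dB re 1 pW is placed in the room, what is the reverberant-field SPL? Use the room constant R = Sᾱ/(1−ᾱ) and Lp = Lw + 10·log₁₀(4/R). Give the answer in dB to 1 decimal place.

Σ(Sᵢαᵢ) = 22.7·0.37 + 8.4·0.14 + 521.6·0.05 + 7.3·0.06 + 286·0.03 + 286·0.02 = 50.393; total area S = 1132.0 sq m.
ᾱ = 50.393/1132.0 = 0.0445; R = Sᾱ/(1−ᾱ) = 50.393/(1−0.0445) = 52.740 sq m.
Lp = 81.2 + 10·log₁₀(4/52.740) = 81.2 + (-11.20) = 70.0 dB.

70.0 dB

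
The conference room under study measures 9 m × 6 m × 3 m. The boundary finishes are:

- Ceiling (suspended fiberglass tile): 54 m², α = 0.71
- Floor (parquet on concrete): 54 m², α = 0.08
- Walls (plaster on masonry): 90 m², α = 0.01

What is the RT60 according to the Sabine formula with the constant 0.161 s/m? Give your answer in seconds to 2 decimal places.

0.60 s

Summing Sᵢαᵢ: 38.340 + 4.320 + 0.900 → A = 43.560 sabins.
V = 9·6·3 = 162 m³.
Sabine: RT60 = 0.161 × 162 / 43.560 = 0.60 s.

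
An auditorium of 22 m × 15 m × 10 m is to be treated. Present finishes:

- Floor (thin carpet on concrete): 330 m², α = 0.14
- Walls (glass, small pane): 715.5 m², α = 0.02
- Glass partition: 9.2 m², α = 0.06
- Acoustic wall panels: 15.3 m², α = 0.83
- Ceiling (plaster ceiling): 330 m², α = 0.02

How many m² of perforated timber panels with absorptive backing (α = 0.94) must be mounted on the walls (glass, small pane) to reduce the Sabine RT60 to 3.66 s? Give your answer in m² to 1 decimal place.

70.4

A₁ = Σ Sᵢαᵢ = 330·0.14 + 715.5·0.02 + 9.2·0.06 + 15.3·0.83 + 330·0.02 = 80.361 sabins.
V = 3300 m³. Target absorption A₂ = 0.161 × 3300 / 3.66 = 145.164 sabins.
Absorption to add: 145.164 − 80.361 = 64.803 sabins.
Net gain per m²: Δα = 0.94 − 0.02 = 0.92.
Area = ΔA/Δα = 64.803/0.92 = 70.4 m².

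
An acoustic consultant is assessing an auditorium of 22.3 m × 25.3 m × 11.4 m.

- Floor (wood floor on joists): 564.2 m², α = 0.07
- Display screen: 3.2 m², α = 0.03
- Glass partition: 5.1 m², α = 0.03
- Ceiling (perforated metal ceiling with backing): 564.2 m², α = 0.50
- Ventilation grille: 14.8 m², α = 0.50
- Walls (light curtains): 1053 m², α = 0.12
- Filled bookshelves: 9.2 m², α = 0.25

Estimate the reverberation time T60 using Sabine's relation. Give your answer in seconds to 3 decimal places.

A = Σ Sᵢαᵢ = 564.2×0.07 + 3.2×0.03 + 5.1×0.03 + 564.2×0.50 + 14.8×0.50 + 1053×0.12 + 9.2×0.25 = 457.903 sabins.
Room volume: 6431.766 m³.
RT60 = 0.161 · V / A = 0.161 × 6431.766 / 457.903 = 2.261 s.

2.261 s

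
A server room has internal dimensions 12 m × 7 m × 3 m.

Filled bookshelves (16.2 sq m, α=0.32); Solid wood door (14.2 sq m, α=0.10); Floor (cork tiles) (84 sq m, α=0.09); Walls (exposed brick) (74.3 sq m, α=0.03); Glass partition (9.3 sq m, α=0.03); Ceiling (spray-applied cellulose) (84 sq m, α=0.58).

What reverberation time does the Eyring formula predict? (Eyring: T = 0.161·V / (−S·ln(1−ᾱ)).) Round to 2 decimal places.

0.55 sec

Total surface area S = 16.2 + 14.2 + 84 + 74.3 + 9.3 + 84 = 282.0 sq m.
Σ(Sᵢαᵢ) = 16.2·0.32 + 14.2·0.10 + 84·0.09 + 74.3·0.03 + 9.3·0.03 + 84·0.58 = 65.392.
ᾱ = 65.392 / 282.0 = 0.2319.
Eyring denominator: −S ln(1−ᾱ) = 74.402.
V = 12 × 7 × 3 = 252 m³.
RT60 = 0.161 × 252 / 74.402 = 0.55 s.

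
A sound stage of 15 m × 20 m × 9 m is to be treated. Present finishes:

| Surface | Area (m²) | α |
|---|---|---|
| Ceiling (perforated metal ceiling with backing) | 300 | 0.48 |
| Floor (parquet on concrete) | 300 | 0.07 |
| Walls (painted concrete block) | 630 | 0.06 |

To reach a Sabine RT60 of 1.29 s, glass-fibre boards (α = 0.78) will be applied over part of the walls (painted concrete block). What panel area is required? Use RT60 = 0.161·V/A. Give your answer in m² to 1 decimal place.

186.4

Equivalent absorption area: A₁ = 300·0.48 + 300·0.07 + 630·0.06 = 202.800 m².
V = 2700 m³. Target absorption A₂ = 0.161 × 2700 / 1.29 = 336.977 sabins.
Absorption to add: 336.977 − 202.800 = 134.177 sabins.
Each m² of panel replacing the walls (painted concrete block) adds (0.78 − 0.06) = 0.72 sabins.
Panel area = 134.177 / 0.72 = 186.4 m².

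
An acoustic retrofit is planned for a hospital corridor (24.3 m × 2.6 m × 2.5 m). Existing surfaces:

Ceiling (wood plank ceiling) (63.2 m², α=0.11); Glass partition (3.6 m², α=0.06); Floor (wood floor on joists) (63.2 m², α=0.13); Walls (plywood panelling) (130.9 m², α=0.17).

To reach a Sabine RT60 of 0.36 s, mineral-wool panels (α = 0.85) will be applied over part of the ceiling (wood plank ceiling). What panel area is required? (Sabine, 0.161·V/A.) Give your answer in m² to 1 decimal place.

44.6

Summing Sᵢαᵢ: 6.952 + 0.216 + 8.216 + 22.253 → A₁ = 37.637 sabins.
V = 157.95 m³. Target absorption A₂ = 0.161 × 157.95 / 0.36 = 70.639 sabins.
Absorption to add: 70.639 − 37.637 = 33.002 sabins.
Each m² of panel replacing the ceiling (wood plank ceiling) adds (0.85 − 0.11) = 0.74 sabins.
Panel area = 33.002 / 0.74 = 44.6 m².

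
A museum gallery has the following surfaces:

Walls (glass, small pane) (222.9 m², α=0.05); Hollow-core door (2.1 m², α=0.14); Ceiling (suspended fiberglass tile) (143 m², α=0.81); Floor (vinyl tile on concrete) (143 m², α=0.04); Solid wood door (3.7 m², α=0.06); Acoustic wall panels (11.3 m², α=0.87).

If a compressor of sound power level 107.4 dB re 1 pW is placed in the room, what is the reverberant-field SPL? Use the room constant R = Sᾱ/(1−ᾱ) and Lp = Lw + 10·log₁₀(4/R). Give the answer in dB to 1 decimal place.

90.5 dB

Σ(Sᵢαᵢ) = 222.9·0.05 + 2.1·0.14 + 143·0.81 + 143·0.04 + 3.7·0.06 + 11.3·0.87 = 143.042; total area S = 526.0 m².
ᾱ = 0.2719, so room constant R = A/(1−ᾱ) = 196.459 m².
Lp = 107.4 + 10·log₁₀(4/196.459) = 107.4 + (-16.91) = 90.5 dB.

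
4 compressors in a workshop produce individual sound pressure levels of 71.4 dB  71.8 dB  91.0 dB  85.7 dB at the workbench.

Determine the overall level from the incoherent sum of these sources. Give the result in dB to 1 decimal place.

Sum in the linear (power) domain: Σ 10^(Lᵢ/10) = 10^(71.4/10) + 10^(71.8/10) + 10^(91.0/10) + 10^(85.7/10) = 1.659e+09.
Combined level = 10 log₁₀(1.659e+09) = 92.2 dB.

92.2 dB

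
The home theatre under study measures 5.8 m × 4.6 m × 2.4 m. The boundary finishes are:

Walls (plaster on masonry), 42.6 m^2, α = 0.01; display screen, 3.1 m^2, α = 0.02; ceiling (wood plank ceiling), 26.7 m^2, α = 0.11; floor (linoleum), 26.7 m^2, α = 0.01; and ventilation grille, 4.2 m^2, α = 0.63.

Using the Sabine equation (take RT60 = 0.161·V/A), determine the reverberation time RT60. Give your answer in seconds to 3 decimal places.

1.627 s

Total absorption A = 42.6×0.01 + 3.1×0.02 + 26.7×0.11 + 26.7×0.01 + 4.2×0.63
  = 0.426 + 0.062 + 2.937 + 0.267 + 2.646 = 6.338 m^2 sabins.
Volume V = 5.8 × 4.6 × 2.4 = 64.032 m³.
RT60 = 0.161 · V / A = 0.161 × 64.032 / 6.338 = 1.627 s.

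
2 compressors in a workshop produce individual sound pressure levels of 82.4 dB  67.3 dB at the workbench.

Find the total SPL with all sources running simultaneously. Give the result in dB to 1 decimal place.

Converting to relative power and adding: 10^(82.4/10) + 10^(67.3/10) = 1.792e+08.
L_total = 10·log₁₀(1.792e+08) = 82.5 dB.

82.5 dB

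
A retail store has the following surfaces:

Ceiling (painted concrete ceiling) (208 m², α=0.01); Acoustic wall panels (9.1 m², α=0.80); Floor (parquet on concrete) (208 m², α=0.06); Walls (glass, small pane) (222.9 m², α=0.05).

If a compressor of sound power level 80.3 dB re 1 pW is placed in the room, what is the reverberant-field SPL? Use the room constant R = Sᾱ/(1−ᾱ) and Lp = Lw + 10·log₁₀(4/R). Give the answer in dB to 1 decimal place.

70.9 dB

Σ(Sᵢαᵢ) = 208×0.01 + 9.1×0.80 + 208×0.06 + 222.9×0.05 = 32.985; total area S = 648.0 m².
ᾱ = 0.0509, so room constant R = A/(1−ᾱ) = 34.754 m².
Lp = Lw + 10 log₁₀(4/R) = 80.3 -9.39 = 70.9 dB.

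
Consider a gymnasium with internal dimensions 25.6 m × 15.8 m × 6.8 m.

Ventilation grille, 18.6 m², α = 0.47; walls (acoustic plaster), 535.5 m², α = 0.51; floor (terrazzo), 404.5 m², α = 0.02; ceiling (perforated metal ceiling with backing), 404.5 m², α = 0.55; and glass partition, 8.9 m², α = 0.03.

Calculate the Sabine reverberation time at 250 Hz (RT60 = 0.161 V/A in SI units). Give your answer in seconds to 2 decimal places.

0.86 sec

A = Σ Sᵢαᵢ = 18.6*0.47 + 535.5*0.51 + 404.5*0.02 + 404.5*0.55 + 8.9*0.03 = 512.679 sabins.
Room volume: 2750.464 m³.
T = 0.161 V/A = 0.161·2750.464/512.679 = 0.86 s.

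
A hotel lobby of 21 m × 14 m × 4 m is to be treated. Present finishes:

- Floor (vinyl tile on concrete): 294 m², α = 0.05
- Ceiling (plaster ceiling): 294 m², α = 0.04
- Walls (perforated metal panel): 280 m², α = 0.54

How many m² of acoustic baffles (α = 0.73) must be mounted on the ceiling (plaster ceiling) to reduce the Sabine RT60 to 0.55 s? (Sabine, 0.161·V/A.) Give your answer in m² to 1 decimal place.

241.4

Equivalent absorption area: A₁ = 294×0.05 + 294×0.04 + 280×0.54 = 177.660 m².
V = 1176 m³. Target absorption A₂ = 0.161 × 1176 / 0.55 = 344.247 sabins.
ΔA needed = 344.247 − 177.660 = 166.587 sabins.
Net gain per m²: Δα = 0.73 − 0.04 = 0.69.
Area = ΔA/Δα = 166.587/0.69 = 241.4 m².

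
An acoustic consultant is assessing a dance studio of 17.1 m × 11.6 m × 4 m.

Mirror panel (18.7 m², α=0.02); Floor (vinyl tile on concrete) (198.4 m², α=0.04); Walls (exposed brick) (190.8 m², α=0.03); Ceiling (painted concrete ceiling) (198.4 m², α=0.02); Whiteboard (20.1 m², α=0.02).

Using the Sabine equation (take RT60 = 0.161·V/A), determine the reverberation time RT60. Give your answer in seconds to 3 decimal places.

6.941 sec

Summing Sᵢαᵢ: 0.374 + 7.936 + 5.724 + 3.968 + 0.402 → A = 18.404 sabins.
Volume V = 17.1 × 11.6 × 4 = 793.44 m³.
Sabine: RT60 = 0.161 × 793.44 / 18.404 = 6.941 s.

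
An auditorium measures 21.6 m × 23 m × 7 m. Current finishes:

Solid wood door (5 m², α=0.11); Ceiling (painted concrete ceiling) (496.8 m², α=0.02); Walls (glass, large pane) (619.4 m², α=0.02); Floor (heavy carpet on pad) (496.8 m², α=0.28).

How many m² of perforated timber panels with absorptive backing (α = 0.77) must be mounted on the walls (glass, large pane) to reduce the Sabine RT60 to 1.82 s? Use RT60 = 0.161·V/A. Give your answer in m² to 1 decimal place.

Equivalent absorption area: A₁ = 5*0.11 + 496.8*0.02 + 619.4*0.02 + 496.8*0.28 = 161.978 m².
V = 3477.6 m³. Target absorption A₂ = 0.161 × 3477.6 / 1.82 = 307.634 sabins.
Absorption to add: 307.634 − 161.978 = 145.656 sabins.
Net gain per m²: Δα = 0.77 − 0.02 = 0.75.
Panel area = 145.656 / 0.75 = 194.2 m².

194.2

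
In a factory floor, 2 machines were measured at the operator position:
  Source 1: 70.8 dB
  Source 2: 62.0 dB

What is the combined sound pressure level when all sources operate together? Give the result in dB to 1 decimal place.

71.3 dB

Sum in the linear (power) domain: Σ 10^(Lᵢ/10) = 10^(70.8/10) + 10^(62.0/10) = 1.361e+07.
L_total = 10·log₁₀(1.361e+07) = 71.3 dB.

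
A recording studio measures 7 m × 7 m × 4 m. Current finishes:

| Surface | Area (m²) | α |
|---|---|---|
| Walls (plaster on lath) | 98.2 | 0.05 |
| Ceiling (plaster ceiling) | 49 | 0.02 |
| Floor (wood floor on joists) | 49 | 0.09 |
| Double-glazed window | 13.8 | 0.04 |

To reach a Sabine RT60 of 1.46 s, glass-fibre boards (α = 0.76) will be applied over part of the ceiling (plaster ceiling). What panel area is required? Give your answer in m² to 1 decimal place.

Summing Sᵢαᵢ: 4.910 + 0.980 + 4.410 + 0.552 → A₁ = 10.852 sabins.
V = 196 m³. Target absorption A₂ = 0.161 × 196 / 1.46 = 21.614 sabins.
Absorption to add: 21.614 − 10.852 = 10.762 sabins.
Net gain per m²: Δα = 0.76 − 0.02 = 0.74.
Area = ΔA/Δα = 10.762/0.74 = 14.5 m².

14.5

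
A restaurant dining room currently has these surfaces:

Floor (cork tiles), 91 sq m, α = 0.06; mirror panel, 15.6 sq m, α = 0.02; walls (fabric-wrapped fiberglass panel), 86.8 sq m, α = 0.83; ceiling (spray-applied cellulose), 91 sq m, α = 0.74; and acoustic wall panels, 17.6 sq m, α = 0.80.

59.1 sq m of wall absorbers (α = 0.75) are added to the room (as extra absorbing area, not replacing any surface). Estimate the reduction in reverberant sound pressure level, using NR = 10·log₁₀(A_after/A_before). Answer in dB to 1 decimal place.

Total absorption A_before = 91·0.06 + 15.6·0.02 + 86.8·0.83 + 91·0.74 + 17.6·0.80
  = 5.460 + 0.312 + 72.044 + 67.340 + 14.080 = 159.236 sq m sabins.
Added absorption = 59.1 × 0.75 = 44.325 sabins.
New total A_after = 203.561 sabins.
Reduction = 10 log₁₀(A_after/A_before) = 10 log₁₀(1.2784) = 1.1 dB.

1.1 dB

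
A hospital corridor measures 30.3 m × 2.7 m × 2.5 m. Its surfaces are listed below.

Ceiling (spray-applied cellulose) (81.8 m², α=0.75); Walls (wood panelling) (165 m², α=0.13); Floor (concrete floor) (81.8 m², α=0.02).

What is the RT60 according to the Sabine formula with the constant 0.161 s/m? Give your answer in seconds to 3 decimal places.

Total absorption A = 81.8*0.75 + 165*0.13 + 81.8*0.02
  = 61.350 + 21.450 + 1.636 = 84.436 m² sabins.
V = 30.3·2.7·2.5 = 204.525 m³.
Sabine: RT60 = 0.161 × 204.525 / 84.436 = 0.390 s.

0.390 s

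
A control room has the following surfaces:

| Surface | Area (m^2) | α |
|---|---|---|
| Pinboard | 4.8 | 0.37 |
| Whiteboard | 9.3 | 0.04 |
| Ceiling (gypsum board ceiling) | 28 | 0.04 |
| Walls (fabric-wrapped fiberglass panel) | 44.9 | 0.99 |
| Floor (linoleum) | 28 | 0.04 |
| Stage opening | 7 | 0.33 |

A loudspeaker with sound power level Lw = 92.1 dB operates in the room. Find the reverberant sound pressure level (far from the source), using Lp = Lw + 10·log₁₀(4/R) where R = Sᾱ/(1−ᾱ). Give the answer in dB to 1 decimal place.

78.7 dB

A = 51.149 sabins; S = 122.0 m^2.
ᾱ = 0.4193, so room constant R = A/(1−ᾱ) = 88.082 m^2.
Lp = Lw + 10 log₁₀(4/R) = 92.1 -13.43 = 78.7 dB.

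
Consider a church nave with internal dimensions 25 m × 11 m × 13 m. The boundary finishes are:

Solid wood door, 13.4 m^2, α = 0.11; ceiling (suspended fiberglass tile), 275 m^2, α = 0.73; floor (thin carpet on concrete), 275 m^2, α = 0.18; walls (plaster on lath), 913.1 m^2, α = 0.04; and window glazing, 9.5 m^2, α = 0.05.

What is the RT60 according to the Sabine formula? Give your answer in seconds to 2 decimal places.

Equivalent absorption area: A = 13.4·0.11 + 275·0.73 + 275·0.18 + 913.1·0.04 + 9.5·0.05 = 288.723 m^2.
V = 25·11·13 = 3575 m³.
T = 0.161 V/A = 0.161·3575/288.723 = 1.99 s.

1.99 seconds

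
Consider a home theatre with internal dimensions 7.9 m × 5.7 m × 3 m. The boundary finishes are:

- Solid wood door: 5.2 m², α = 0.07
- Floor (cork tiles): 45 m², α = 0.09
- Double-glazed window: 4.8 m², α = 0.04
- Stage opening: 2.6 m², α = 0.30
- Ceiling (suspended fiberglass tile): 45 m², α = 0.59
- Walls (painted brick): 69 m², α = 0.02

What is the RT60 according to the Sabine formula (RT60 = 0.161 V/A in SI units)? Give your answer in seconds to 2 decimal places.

Total absorption A = 5.2×0.07 + 45×0.09 + 4.8×0.04 + 2.6×0.30 + 45×0.59 + 69×0.02
  = 0.364 + 4.050 + 0.192 + 0.780 + 26.550 + 1.380 = 33.316 m² sabins.
Room volume: 135.09 m³.
RT60 = 0.161 · V / A = 0.161 × 135.09 / 33.316 = 0.65 s.

0.65 sec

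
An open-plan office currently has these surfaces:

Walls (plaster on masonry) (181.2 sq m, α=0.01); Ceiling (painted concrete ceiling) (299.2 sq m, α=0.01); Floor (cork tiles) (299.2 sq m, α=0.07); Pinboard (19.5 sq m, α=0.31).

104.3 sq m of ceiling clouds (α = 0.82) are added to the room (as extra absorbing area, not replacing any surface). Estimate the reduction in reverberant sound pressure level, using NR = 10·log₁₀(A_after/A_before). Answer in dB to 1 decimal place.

5.7 dB

Total absorption A_before = 181.2*0.01 + 299.2*0.01 + 299.2*0.07 + 19.5*0.31
  = 1.812 + 2.992 + 20.944 + 6.045 = 31.793 sq m sabins.
Treatment contributes 104.3·0.82 = 85.526 sabins.
A_after = 31.793 + 85.526 = 117.319 sabins.
NR = 10·log₁₀(117.319/31.793) = 5.7 dB.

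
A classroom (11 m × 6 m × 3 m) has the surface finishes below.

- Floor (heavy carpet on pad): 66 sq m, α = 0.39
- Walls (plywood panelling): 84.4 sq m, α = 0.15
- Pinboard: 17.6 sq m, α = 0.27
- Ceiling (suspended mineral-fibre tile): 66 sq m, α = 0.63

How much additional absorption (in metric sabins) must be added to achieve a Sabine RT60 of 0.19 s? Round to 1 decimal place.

A₁ = Σ Sᵢαᵢ = 66×0.39 + 84.4×0.15 + 17.6×0.27 + 66×0.63 = 84.732 sabins.
V = 198 m³. Required absorption A₂ = 0.161 × 198 / 0.19 = 167.779 sabins.
Shortfall: 167.779 − 84.732 = 83.0 sabins.

83.0 sabins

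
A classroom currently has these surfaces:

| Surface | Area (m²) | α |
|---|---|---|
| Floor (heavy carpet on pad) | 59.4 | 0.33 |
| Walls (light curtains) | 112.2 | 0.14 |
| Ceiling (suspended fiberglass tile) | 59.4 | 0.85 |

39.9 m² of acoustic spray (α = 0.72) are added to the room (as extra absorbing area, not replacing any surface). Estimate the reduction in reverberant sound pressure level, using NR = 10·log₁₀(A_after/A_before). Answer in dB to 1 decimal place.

1.3 dB

A_before = Σ Sᵢαᵢ = 59.4·0.33 + 112.2·0.14 + 59.4·0.85 = 85.800 sabins.
Treatment contributes 39.9·0.72 = 28.728 sabins.
New total A_after = 114.528 sabins.
NR = 10·log₁₀(114.528/85.800) = 1.3 dB.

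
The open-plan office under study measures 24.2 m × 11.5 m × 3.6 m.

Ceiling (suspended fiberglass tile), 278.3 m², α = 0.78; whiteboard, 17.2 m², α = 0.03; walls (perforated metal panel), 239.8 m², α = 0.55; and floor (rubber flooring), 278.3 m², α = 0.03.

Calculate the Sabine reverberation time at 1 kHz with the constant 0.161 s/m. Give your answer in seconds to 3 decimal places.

0.451 s

Equivalent absorption area: A = 278.3*0.78 + 17.2*0.03 + 239.8*0.55 + 278.3*0.03 = 357.829 m².
Room volume: 1001.88 m³.
RT60 = 0.161 · V / A = 0.161 × 1001.88 / 357.829 = 0.451 s.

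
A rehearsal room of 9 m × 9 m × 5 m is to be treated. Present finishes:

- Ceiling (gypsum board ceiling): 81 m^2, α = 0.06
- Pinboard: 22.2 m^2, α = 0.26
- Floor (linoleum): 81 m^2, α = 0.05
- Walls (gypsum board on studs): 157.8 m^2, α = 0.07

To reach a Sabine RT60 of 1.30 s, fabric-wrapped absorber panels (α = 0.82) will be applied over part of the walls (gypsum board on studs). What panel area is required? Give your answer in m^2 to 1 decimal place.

A₁ = Σ Sᵢαᵢ = 81×0.06 + 22.2×0.26 + 81×0.05 + 157.8×0.07 = 25.728 sabins.
Required A₂ = 0.161·405/1.30 = 50.158 sabins.
ΔA needed = 50.158 − 25.728 = 24.430 sabins.
Each m^2 of panel replacing the walls (gypsum board on studs) adds (0.82 − 0.07) = 0.75 sabins.
Panel area = 24.430 / 0.75 = 32.6 m^2.

32.6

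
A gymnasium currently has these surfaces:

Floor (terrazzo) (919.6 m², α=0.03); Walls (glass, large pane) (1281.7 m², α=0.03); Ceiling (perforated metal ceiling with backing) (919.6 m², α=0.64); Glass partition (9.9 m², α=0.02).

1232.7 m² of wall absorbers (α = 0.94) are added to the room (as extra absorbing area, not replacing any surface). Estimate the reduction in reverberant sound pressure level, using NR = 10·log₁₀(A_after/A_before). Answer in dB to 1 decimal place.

4.4 dB

Total absorption A_before = 919.6×0.03 + 1281.7×0.03 + 919.6×0.64 + 9.9×0.02
  = 27.588 + 38.451 + 588.544 + 0.198 = 654.781 m² sabins.
Added absorption = 1232.7 × 0.94 = 1158.738 sabins.
New total A_after = 1813.519 sabins.
NR = 10·log₁₀(1813.519/654.781) = 4.4 dB.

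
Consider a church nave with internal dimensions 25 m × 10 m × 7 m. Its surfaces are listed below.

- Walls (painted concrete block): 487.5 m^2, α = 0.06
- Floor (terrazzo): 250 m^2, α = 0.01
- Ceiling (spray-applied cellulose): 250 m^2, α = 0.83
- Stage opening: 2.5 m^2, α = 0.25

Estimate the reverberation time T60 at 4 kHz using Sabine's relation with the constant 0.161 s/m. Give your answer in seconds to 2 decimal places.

1.17 s

A = Σ Sᵢαᵢ = 487.5·0.06 + 250·0.01 + 250·0.83 + 2.5·0.25 = 239.875 sabins.
V = 25·10·7 = 1750 m³.
Sabine: RT60 = 0.161 × 1750 / 239.875 = 1.17 s.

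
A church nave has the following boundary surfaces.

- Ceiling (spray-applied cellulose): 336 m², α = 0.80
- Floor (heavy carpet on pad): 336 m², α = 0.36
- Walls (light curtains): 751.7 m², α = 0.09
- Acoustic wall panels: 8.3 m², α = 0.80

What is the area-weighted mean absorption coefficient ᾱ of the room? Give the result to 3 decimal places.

Total surface area S = 1432.0 m².
Σ(Sᵢαᵢ) = 336*0.80 + 336*0.36 + 751.7*0.09 + 8.3*0.80 = 464.053.
ᾱ = 464.053 / 1432.0 = 0.324.

0.324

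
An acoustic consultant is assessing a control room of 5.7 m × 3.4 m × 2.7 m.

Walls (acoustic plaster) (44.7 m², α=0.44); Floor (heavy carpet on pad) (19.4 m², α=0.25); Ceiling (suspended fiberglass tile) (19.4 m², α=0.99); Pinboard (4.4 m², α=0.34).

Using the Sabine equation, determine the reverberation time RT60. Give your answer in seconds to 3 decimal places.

Equivalent absorption area: A = 44.7*0.44 + 19.4*0.25 + 19.4*0.99 + 4.4*0.34 = 45.220 m².
V = 5.7·3.4·2.7 = 52.326 m³.
T = 0.161 V/A = 0.161·52.326/45.220 = 0.186 s.

0.186 s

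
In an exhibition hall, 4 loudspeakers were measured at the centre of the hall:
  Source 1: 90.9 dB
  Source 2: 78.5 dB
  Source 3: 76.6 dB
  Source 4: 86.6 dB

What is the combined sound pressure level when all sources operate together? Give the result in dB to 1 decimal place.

Converting to relative power and adding: 10^(90.9/10) + 10^(78.5/10) + 10^(76.6/10) + 10^(86.6/10) = 1.804e+09.
Combined level = 10 log₁₀(1.804e+09) = 92.6 dB.

92.6 dB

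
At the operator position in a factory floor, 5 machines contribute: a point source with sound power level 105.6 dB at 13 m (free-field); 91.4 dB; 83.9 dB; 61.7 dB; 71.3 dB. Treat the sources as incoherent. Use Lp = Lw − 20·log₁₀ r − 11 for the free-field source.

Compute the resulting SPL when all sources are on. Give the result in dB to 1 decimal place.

Source at 13 m: Lp = 105.6 − 20·log₁₀(13) − 11 = 72.3 dB.
Converting to relative power and adding: 10^(72.3/10) + 10^(91.4/10) + 10^(83.9/10) + 10^(61.7/10) + 10^(71.3/10) = 1.658e+09.
L_total = 10·log₁₀(1.658e+09) = 92.2 dB.

92.2 dB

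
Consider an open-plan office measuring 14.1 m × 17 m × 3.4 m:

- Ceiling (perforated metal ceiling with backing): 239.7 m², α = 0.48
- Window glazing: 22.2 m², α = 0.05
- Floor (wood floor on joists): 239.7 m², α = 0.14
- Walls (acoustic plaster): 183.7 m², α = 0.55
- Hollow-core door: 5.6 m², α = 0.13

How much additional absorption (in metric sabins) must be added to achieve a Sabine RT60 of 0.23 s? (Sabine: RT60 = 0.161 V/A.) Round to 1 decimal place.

Total absorption A₁ = 239.7·0.48 + 22.2·0.05 + 239.7·0.14 + 183.7·0.55 + 5.6·0.13
  = 115.056 + 1.110 + 33.558 + 101.035 + 0.728 = 251.487 m² sabins.
V = 814.98 m³. Required absorption A₂ = 0.161 × 814.98 / 0.23 = 570.486 sabins.
ΔA = A₂ − A₁ = 570.486 − 251.487 = 319.0 sabins.

319.0 sabins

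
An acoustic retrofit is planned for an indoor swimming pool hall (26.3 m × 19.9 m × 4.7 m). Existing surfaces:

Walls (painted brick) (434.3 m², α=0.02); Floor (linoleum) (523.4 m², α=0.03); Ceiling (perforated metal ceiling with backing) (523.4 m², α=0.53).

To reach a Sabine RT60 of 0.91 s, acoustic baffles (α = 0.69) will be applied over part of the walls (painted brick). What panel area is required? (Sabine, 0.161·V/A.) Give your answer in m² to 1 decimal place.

A₁ = Σ Sᵢαᵢ = 434.3·0.02 + 523.4·0.03 + 523.4·0.53 = 301.790 sabins.
V = 2459.839 m³. Target absorption A₂ = 0.161 × 2459.839 / 0.91 = 435.202 sabins.
ΔA needed = 435.202 − 301.790 = 133.412 sabins.
Net gain per m²: Δα = 0.69 − 0.02 = 0.67.
Area = ΔA/Δα = 133.412/0.67 = 199.1 m².

199.1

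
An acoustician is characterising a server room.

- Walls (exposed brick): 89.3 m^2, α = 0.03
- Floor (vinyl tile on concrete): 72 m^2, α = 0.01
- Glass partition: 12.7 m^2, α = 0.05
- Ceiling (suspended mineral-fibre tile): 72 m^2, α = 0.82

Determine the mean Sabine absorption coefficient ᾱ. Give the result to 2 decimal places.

0.26

Total surface area S = 246.0 m^2.
Σ(Sᵢαᵢ) = 89.3×0.03 + 72×0.01 + 12.7×0.05 + 72×0.82 = 63.074.
ᾱ = A/S = 0.26.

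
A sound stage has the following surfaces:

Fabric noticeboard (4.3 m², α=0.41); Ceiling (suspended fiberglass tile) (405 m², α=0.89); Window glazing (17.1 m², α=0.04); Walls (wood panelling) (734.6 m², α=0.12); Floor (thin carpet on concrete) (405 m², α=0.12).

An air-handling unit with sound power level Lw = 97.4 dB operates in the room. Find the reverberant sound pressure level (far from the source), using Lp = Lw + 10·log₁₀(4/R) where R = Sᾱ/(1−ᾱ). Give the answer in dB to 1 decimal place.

74.8 dB

Σ(Sᵢαᵢ) = 4.3×0.41 + 405×0.89 + 17.1×0.04 + 734.6×0.12 + 405×0.12 = 499.649; total area S = 1566.0 m².
ᾱ = 0.3191, so room constant R = A/(1−ᾱ) = 733.807 m².
Lp = 97.4 + 10·log₁₀(4/733.807) = 97.4 + (-22.64) = 74.8 dB.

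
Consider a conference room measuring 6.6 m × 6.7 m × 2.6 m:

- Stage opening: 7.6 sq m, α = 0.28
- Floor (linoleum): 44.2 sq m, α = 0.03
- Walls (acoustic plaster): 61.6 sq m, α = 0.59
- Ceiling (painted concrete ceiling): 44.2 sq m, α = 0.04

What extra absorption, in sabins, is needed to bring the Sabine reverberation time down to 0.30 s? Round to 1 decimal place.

A₁ = Σ Sᵢαᵢ = 7.6*0.28 + 44.2*0.03 + 61.6*0.59 + 44.2*0.04 = 41.566 sabins.
Target A₂ = 0.161·114.972/0.30 = 61.702 sabins (V = 114.972 m³).
Shortfall: 61.702 − 41.566 = 20.1 sabins.

20.1 sabins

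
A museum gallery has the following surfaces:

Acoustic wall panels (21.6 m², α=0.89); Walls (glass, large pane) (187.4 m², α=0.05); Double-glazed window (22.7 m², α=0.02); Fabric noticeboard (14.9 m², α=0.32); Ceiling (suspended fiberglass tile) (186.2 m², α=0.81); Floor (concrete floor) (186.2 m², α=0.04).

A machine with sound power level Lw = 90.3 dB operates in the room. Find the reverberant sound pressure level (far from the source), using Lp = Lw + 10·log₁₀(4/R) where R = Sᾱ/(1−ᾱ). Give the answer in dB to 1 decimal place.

A = 192.086 sabins; S = 619.0 m².
ᾱ = 0.3103, so room constant R = A/(1−ᾱ) = 278.507 m².
Lp = Lw + 10 log₁₀(4/R) = 90.3 -18.43 = 71.9 dB.

71.9 dB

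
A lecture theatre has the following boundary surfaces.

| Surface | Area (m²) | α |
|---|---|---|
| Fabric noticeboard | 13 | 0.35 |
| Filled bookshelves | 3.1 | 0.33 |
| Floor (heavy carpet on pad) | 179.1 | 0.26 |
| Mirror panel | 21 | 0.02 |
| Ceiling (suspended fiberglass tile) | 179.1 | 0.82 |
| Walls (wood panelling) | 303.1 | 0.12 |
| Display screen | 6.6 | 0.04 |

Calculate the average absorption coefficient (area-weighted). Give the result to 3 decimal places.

0.335

Total surface area S = 705.0 m².
Weighted sum Σ Sα = 236.057.
ᾱ = 236.057 / 705.0 = 0.335.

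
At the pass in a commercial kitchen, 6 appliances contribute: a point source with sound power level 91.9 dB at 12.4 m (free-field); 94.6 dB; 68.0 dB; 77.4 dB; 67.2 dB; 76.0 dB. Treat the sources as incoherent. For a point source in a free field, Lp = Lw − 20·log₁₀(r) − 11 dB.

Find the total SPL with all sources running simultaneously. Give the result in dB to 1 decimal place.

94.8 dB

Source at 12.4 m: Lp = 91.9 − 20·log₁₀(12.4) − 11 = 59.0 dB.
Sum in the linear (power) domain: Σ 10^(Lᵢ/10) = 10^(59.0/10) + 10^(94.6/10) + 10^(68.0/10) + 10^(77.4/10) + 10^(67.2/10) + 10^(76.0/10) = 2.991e+09.
L_total = 10·log₁₀(2.991e+09) = 94.8 dB.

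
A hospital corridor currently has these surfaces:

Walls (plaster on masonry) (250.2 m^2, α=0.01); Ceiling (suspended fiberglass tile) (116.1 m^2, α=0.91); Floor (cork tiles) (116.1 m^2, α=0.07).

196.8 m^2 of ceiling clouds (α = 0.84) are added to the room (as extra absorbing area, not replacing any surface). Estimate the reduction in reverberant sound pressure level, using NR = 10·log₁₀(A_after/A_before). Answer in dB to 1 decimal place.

A_before = Σ Sᵢαᵢ = 250.2·0.01 + 116.1·0.91 + 116.1·0.07 = 116.280 sabins.
Added absorption = 196.8 × 0.84 = 165.312 sabins.
A_after = 116.280 + 165.312 = 281.592 sabins.
Reduction = 10 log₁₀(A_after/A_before) = 10 log₁₀(2.4217) = 3.8 dB.

3.8 dB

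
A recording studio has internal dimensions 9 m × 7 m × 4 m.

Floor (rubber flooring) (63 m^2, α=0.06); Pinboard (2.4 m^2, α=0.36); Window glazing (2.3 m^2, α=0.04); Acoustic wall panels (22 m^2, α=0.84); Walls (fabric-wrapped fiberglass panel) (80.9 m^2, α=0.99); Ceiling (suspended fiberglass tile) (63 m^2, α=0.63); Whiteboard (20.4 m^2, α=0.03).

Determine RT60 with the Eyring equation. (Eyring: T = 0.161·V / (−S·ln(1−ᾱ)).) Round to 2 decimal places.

Total surface area S = 63 + 2.4 + 2.3 + 22 + 80.9 + 63 + 20.4 = 254.0 m^2.
Absorption A = 63×0.06 + 2.4×0.36 + 2.3×0.04 + 22×0.84 + 80.9×0.99 + 63×0.63 + 20.4×0.03 = 143.609 sabins.
Mean coefficient ᾱ = A/S = 0.5654.
Eyring denominator: −S ln(1−ᾱ) = 211.666.
V = 9 × 7 × 4 = 252 m³.
RT60 = 0.161 × 252 / 211.666 = 0.19 s.

0.19 sec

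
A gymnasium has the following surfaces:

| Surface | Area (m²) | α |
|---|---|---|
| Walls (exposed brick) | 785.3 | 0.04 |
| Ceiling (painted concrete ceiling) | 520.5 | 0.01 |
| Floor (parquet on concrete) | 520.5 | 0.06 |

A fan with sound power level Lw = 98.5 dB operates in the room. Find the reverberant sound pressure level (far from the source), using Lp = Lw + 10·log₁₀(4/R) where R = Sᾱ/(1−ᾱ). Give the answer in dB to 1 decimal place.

86.0 dB

A = 67.847 sabins; S = 1826.3 m².
ᾱ = 67.847/1826.3 = 0.0371; R = Sᾱ/(1−ᾱ) = 67.847/(1−0.0371) = 70.461 m².
Lp = Lw + 10 log₁₀(4/R) = 98.5 -12.46 = 86.0 dB.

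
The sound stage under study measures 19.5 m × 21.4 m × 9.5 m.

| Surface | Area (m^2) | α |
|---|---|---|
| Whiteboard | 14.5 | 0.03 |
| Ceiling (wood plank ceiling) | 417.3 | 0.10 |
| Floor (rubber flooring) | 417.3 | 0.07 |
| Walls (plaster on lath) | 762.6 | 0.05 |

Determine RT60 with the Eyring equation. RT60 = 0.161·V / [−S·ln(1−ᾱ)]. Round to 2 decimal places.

5.63 sec

S = Σ Sᵢ = 1611.7 m^2.
Σ(Sᵢαᵢ) = 14.5·0.03 + 417.3·0.10 + 417.3·0.07 + 762.6·0.05 = 109.506.
ᾱ = 109.506 / 1611.7 = 0.0679.
Eyring denominator: −S ln(1−ᾱ) = 113.327.
V = 19.5 × 21.4 × 9.5 = 3964.35 m³.
RT60 = 0.161 × 3964.35 / 113.327 = 5.63 s.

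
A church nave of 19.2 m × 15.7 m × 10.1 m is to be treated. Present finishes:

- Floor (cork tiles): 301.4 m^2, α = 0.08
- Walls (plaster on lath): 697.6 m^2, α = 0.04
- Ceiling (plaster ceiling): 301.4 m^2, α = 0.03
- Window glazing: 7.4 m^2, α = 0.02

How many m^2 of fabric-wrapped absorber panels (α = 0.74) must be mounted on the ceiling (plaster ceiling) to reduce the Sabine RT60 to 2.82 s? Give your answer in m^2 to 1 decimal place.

158.6

Summing Sᵢαᵢ: 24.112 + 27.904 + 9.042 + 0.148 → A₁ = 61.206 sabins.
V = 3044.544 m³. Target absorption A₂ = 0.161 × 3044.544 / 2.82 = 173.820 sabins.
ΔA needed = 173.820 − 61.206 = 112.614 sabins.
Each m^2 of panel replacing the ceiling (plaster ceiling) adds (0.74 − 0.03) = 0.71 sabins.
Panel area = 112.614 / 0.71 = 158.6 m^2.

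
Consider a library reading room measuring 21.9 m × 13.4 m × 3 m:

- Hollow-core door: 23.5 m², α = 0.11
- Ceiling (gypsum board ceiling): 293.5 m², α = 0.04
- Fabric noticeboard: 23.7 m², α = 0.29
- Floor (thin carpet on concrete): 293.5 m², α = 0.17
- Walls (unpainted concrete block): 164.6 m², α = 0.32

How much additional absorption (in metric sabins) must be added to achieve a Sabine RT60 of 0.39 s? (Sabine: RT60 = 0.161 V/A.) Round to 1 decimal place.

239.7 sabins

Equivalent absorption area: A₁ = 23.5·0.11 + 293.5·0.04 + 23.7·0.29 + 293.5·0.17 + 164.6·0.32 = 123.765 m².
Target A₂ = 0.161·880.38/0.39 = 363.439 sabins (V = 880.38 m³).
ΔA = A₂ − A₁ = 363.439 − 123.765 = 239.7 sabins.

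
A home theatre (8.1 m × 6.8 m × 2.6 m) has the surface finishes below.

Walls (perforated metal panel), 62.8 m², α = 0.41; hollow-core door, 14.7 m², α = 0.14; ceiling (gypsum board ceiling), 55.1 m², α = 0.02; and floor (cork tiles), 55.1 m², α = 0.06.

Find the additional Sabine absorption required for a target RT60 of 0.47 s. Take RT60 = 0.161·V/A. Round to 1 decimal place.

16.8 sabins

Equivalent absorption area: A₁ = 62.8·0.41 + 14.7·0.14 + 55.1·0.02 + 55.1·0.06 = 32.214 m².
Target A₂ = 0.161·143.208/0.47 = 49.056 sabins (V = 143.208 m³).
Additional absorption ΔA = 49.056 − 32.214 = 16.8 sabins.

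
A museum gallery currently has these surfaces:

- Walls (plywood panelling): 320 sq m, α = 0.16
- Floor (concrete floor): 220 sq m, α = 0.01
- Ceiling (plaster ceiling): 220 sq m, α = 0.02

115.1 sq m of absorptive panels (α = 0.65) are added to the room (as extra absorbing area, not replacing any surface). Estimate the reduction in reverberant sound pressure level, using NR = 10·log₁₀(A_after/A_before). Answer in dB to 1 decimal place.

3.6 dB

Equivalent absorption area: A_before = 320*0.16 + 220*0.01 + 220*0.02 = 57.800 sq m.
Added absorption = 115.1 × 0.65 = 74.815 sabins.
A_after = 57.800 + 74.815 = 132.615 sabins.
NR = 10·log₁₀(132.615/57.800) = 3.6 dB.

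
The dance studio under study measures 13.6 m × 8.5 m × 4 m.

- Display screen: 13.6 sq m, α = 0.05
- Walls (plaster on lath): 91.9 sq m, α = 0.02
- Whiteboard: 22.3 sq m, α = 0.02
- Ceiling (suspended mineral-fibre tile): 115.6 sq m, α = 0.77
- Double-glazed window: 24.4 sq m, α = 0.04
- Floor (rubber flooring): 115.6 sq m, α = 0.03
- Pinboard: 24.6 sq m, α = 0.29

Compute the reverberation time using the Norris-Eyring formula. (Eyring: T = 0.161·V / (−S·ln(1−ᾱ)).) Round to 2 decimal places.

0.62 seconds

Total surface area S = 13.6 + 91.9 + 22.3 + 115.6 + 24.4 + 115.6 + 24.6 = 408.0 sq m.
Σ(Sᵢαᵢ) = 13.6×0.05 + 91.9×0.02 + 22.3×0.02 + 115.6×0.77 + 24.4×0.04 + 115.6×0.03 + 24.6×0.29 = 103.554.
ᾱ = 103.554 / 408.0 = 0.2538.
−S·ln(1−ᾱ) = −408.0 × ln(1 − 0.2538) = 119.447.
V = 13.6 × 8.5 × 4 = 462.4 m³.
T = 0.161·V/[−S·ln(1−ᾱ)] = 0.161·462.4/119.447 = 0.62 s.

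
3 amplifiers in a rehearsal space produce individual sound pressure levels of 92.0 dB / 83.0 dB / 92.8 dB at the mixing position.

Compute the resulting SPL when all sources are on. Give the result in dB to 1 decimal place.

95.7 dB

Sum in the linear (power) domain: Σ 10^(Lᵢ/10) = 10^(92.0/10) + 10^(83.0/10) + 10^(92.8/10) = 3.69e+09.
L_total = 10·log₁₀(3.69e+09) = 95.7 dB.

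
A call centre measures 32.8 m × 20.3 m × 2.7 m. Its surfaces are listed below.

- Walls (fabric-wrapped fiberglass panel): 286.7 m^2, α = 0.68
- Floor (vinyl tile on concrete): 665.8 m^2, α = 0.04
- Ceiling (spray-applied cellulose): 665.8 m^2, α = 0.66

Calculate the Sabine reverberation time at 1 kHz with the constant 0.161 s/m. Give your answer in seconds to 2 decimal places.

A = Σ Sᵢαᵢ = 286.7·0.68 + 665.8·0.04 + 665.8·0.66 = 661.016 sabins.
V = 32.8·20.3·2.7 = 1797.768 m³.
Sabine: RT60 = 0.161 × 1797.768 / 661.016 = 0.44 s.

0.44 s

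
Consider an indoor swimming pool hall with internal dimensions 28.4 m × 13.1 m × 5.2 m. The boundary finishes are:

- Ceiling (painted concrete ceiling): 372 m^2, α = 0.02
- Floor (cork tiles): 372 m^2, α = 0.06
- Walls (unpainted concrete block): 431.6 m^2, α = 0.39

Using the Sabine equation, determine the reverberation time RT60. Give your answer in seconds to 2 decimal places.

1.57 sec

A = Σ Sᵢαᵢ = 372·0.02 + 372·0.06 + 431.6·0.39 = 198.084 sabins.
V = 28.4·13.1·5.2 = 1934.608 m³.
T = 0.161 V/A = 0.161·1934.608/198.084 = 1.57 s.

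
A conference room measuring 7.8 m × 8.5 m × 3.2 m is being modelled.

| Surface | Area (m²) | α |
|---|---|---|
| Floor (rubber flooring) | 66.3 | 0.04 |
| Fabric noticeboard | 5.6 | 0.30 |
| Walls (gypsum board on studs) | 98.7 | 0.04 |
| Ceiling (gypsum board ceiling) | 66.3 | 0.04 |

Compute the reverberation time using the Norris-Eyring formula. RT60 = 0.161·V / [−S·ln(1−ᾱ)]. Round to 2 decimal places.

3.05 s

S = Σ Sᵢ = 236.9 m².
Σ(Sᵢαᵢ) = 66.3·0.04 + 5.6·0.30 + 98.7·0.04 + 66.3·0.04 = 10.932.
Mean coefficient ᾱ = A/S = 0.0461.
Eyring denominator: −S ln(1−ᾱ) = 11.181.
V = 7.8 × 8.5 × 3.2 = 212.16 m³.
RT60 = 0.161 × 212.16 / 11.181 = 3.05 s.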